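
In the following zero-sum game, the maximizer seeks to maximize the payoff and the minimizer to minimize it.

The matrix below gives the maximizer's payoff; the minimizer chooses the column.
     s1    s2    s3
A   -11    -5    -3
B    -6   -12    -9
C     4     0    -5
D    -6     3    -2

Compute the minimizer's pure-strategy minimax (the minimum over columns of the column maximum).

The worst case (largest entry) in each column is s1: 4, s2: 3, s3: -2.
The best (smallest) of these is -2.

-2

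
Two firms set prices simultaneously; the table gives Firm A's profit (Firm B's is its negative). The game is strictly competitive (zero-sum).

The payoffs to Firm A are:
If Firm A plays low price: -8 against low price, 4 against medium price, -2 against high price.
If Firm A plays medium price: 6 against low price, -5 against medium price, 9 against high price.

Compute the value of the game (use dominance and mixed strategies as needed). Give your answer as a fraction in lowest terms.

Column high price is strictly dominated by low price for Firm B (it gives Firm A more in every row).
The remaining 2×2 game on (low price, medium price) × (low price, medium price) has no saddle point. Let Firm A play low price with probability p; indifference gives −8p + 6(1−p) = 4p − 5(1−p), so p = 11/23.
Similarly Firm B's optimal q on low price is 9/23, and the value is -8·(9/23) + (4)·(14/23) = -16/23.

-16/23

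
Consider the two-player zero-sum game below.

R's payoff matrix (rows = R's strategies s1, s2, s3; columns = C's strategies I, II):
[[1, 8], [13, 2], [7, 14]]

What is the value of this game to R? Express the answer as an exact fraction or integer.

Row s1 is strictly dominated by row s3, so R never plays it.
The remaining 2×2 game on (s2, s3) × (I, II) has no saddle point. Let R play s2 with probability p; indifference gives 13p + 7(1−p) = 2p + 14(1−p), so p = 7/18.
Similarly C's optimal q on I is 2/3, and the value is 13·(2/3) + (2)·(1/3) = 28/3.

28/3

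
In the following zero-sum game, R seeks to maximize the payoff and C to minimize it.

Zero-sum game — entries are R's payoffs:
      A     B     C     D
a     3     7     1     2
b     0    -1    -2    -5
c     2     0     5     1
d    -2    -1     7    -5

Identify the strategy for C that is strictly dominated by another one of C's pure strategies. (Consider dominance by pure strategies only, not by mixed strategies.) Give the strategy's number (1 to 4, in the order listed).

1

C prefers columns that give R less. Compare A with D: 2 < 3, -5 < 0, 1 < 2, -5 < -2.
So D strictly dominates A for C; A is strictly dominated.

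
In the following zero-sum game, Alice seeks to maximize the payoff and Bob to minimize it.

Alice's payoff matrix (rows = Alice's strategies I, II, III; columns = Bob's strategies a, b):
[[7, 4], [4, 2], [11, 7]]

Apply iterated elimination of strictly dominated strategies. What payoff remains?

Row I is strictly dominated by row III (11>7, 7>4); eliminate I.
Row II is strictly dominated by row III (11>4, 7>2); eliminate II.
Column a is strictly dominated by b for Bob (7<11); eliminate a.
Only (III, b) remains, with payoff 7.

7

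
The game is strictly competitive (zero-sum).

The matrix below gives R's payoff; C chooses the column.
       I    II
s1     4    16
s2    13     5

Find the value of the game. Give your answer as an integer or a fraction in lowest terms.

Row minima are 4 and 5, so R's maximin is 5; column maxima are 13 and 16, so C's minimax is 13. These differ, so the equilibrium is in mixed strategies.
Let R play s1 with probability p. C is indifferent when 4p + 13(1−p) = 16p + 5(1−p), giving p = 2/5.
Let C play I with probability q. R is indifferent when 4q + 16(1−q) = 13q + 5(1−q), giving q = 11/20.
The value is 4·(11/20) + (16)·(9/20) = 47/5.

47/5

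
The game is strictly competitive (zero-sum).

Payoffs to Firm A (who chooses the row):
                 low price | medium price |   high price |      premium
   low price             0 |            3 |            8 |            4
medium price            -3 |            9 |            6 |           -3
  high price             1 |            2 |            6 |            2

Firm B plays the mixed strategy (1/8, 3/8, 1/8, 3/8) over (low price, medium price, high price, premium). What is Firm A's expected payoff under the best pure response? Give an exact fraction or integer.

low price: (0)·(1/8) + (3)·(3/8) + (8)·(1/8) + (4)·(3/8) = 29/8.
medium price: (-3)·(1/8) + (9)·(3/8) + (6)·(1/8) + (-3)·(3/8) = 21/8.
high price: (1)·(1/8) + (2)·(3/8) + (6)·(1/8) + (2)·(3/8) = 19/8.
The best pure response is low price with expected payoff 29/8.

29/8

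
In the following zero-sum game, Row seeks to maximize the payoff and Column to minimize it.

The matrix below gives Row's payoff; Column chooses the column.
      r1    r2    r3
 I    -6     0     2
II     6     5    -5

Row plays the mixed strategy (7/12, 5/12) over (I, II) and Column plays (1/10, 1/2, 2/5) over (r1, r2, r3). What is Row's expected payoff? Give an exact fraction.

Against (1/10, 1/2, 2/5), each row's expected payoff is I: 1/5; II: 11/10.
Taking the (7/12, 5/12)-weighted average: (7/12)·(1/5) + (5/12)·(11/10) = 23/40.

23/40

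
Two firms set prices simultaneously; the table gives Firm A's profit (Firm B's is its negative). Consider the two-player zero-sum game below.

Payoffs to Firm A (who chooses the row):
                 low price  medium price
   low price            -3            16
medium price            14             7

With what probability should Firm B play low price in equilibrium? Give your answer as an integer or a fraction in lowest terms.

Row minima are -3 and 7, so Firm A's maximin is 7; column maxima are 14 and 16, so Firm B's minimax is 14. These differ, so the equilibrium is in mixed strategies.
Let Firm B play low price with probability q. Firm A is indifferent when −3q + 16(1−q) = 14q + 7(1−q), giving q = 9/26.

9/26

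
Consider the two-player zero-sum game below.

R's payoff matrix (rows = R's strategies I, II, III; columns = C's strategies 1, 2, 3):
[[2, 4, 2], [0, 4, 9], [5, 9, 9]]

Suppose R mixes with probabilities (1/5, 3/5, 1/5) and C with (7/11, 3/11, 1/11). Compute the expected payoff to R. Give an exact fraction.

162/55

Against (7/11, 3/11, 1/11), each row's expected payoff is I: 28/11; II: 21/11; III: 71/11.
Taking the (1/5, 3/5, 1/5)-weighted average: (1/5)·(28/11) + (3/5)·(21/11) + (1/5)·(71/11) = 162/55.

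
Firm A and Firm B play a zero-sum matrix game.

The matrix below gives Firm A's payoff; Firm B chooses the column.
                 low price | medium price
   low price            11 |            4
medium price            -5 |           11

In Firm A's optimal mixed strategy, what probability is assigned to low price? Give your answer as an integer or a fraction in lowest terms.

16/23

Row minima are 4 and -5, so Firm A's maximin is 4; column maxima are 11 and 11, so Firm B's minimax is 11. These differ, so the equilibrium is in mixed strategies.
Let Firm A play low price with probability p. Firm B is indifferent when 11p − 5(1−p) = 4p + 11(1−p), giving p = 16/23.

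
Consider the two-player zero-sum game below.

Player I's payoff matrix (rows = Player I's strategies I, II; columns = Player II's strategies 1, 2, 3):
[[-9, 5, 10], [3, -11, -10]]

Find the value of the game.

Column 3 is strictly dominated by 2 for Player II (it gives Player I more in every row).
The remaining 2×2 game on (I, II) × (1, 2) has no saddle point. Let Player I play I with probability p; indifference gives −9p + 3(1−p) = 5p − 11(1−p), so p = 1/2.
Similarly Player II's optimal q on 1 is 4/7, and the value is -9·(4/7) + (5)·(3/7) = -3.

-3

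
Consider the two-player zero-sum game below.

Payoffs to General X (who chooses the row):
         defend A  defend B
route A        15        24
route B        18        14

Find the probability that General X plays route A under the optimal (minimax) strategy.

Row minima are 15 and 14, so General X's maximin is 15; column maxima are 18 and 24, so General Y's minimax is 18. These differ, so the equilibrium is in mixed strategies.
Let General X play route A with probability p. General Y is indifferent when 15p + 18(1−p) = 24p + 14(1−p), giving p = 4/13.

4/13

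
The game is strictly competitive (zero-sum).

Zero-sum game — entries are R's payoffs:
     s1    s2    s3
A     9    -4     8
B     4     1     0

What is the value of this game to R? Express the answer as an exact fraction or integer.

8/13

Column s1 is strictly dominated by s3 for C (it gives R more in every row).
The remaining 2×2 game on (A, B) × (s2, s3) has no saddle point. Let R play A with probability p; indifference gives −4p + (1−p) = 8p, so p = 1/13.
Similarly C's optimal q on s2 is 8/13, and the value is -4·(8/13) + (8)·(5/13) = 8/13.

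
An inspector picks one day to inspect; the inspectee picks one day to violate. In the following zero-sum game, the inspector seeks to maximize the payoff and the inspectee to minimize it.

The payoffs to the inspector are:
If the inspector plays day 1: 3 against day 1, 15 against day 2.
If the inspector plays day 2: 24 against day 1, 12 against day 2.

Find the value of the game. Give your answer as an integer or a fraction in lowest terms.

27/2

Row minima are 3 and 12, so the inspector's maximin is 12; column maxima are 24 and 15, so the inspectee's minimax is 15. These differ, so the equilibrium is in mixed strategies.
Let the inspector play day 1 with probability p. The inspectee is indifferent when 3p + 24(1−p) = 15p + 12(1−p), giving p = 1/2.
Let the inspectee play day 1 with probability q. The inspector is indifferent when 3q + 15(1−q) = 24q + 12(1−q), giving q = 1/8.
The value is 3·(1/8) + (15)·(7/8) = 27/2.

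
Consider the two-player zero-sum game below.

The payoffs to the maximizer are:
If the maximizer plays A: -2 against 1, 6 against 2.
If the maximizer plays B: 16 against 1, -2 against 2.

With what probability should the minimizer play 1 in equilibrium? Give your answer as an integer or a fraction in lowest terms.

4/13

Row minima are -2 and -2, so the maximizer's maximin is -2; column maxima are 16 and 6, so the minimizer's minimax is 6. These differ, so the equilibrium is in mixed strategies.
Let the minimizer play 1 with probability q. The maximizer is indifferent when −2q + 6(1−q) = 16q − 2(1−q), giving q = 4/13.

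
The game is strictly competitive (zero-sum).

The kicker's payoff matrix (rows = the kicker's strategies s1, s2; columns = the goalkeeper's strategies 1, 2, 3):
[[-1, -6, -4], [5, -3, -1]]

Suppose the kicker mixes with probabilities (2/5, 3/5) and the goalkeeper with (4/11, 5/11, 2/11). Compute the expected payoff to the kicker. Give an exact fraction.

Against (4/11, 5/11, 2/11), each row's expected payoff is s1: -42/11; s2: 3/11.
Taking the (2/5, 3/5)-weighted average: (2/5)·(-42/11) + (3/5)·(3/11) = -15/11.

-15/11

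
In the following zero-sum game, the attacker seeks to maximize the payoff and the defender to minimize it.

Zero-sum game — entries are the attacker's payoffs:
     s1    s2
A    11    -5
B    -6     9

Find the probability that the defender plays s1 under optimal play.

Row minima are -5 and -6, so the attacker's maximin is -5; column maxima are 11 and 9, so the defender's minimax is 9. These differ, so the equilibrium is in mixed strategies.
Let the defender play s1 with probability q. The attacker is indifferent when 11q − 5(1−q) = −6q + 9(1−q), giving q = 14/31.

14/31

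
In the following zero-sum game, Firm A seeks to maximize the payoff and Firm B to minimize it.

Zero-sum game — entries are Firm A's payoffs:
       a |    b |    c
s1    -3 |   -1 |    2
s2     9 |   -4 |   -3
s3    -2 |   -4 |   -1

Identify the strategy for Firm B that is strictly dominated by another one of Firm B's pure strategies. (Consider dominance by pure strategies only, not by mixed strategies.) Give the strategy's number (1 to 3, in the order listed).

3

Firm B prefers columns that give Firm A less. Compare c with b: -1 < 2, -4 < -3, -4 < -1.
So b strictly dominates c for Firm B; c is strictly dominated.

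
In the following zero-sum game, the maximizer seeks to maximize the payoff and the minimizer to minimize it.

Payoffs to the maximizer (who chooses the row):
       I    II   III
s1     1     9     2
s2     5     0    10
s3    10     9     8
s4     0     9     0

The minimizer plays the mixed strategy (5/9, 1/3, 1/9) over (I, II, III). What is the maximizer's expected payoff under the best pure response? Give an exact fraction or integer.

s1: (1)·(5/9) + (9)·(1/3) + (2)·(1/9) = 34/9.
s2: (5)·(5/9) + (0)·(1/3) + (10)·(1/9) = 35/9.
s3: (10)·(5/9) + (9)·(1/3) + (8)·(1/9) = 85/9.
s4: (0)·(5/9) + (9)·(1/3) + (0)·(1/9) = 3.
The best pure response is s3 with expected payoff 85/9.

85/9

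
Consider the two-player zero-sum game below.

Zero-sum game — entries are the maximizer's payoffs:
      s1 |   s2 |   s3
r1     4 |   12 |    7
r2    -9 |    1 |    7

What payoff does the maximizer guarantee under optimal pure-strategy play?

4

Row minima: 4, -9 → the maximizer's maximin is 4.
Column maxima: 4, 12, 7 → the minimizer's minimax is 4.
They coincide at (r1, s1), so the value is 4.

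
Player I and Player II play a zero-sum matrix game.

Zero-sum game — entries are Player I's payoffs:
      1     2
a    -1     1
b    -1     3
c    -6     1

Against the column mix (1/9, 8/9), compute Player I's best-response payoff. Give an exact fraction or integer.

23/9

a: (-1)·(1/9) + (1)·(8/9) = 7/9.
b: (-1)·(1/9) + (3)·(8/9) = 23/9.
c: (-6)·(1/9) + (1)·(8/9) = 2/9.
The best pure response is b with expected payoff 23/9.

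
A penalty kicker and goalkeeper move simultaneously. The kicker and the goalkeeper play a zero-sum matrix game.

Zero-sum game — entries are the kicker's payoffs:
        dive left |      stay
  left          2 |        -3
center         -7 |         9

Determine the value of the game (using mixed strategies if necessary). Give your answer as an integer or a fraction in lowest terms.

-1/7

Row minima are -3 and -7, so the kicker's maximin is -3; column maxima are 2 and 9, so the goalkeeper's minimax is 2. These differ, so the equilibrium is in mixed strategies.
Let the kicker play left with probability p. The goalkeeper is indifferent when 2p − 7(1−p) = −3p + 9(1−p), giving p = 16/21.
Let the goalkeeper play dive left with probability q. The kicker is indifferent when 2q − 3(1−q) = −7q + 9(1−q), giving q = 4/7.
The value is 2·(4/7) + (-3)·(3/7) = -1/7.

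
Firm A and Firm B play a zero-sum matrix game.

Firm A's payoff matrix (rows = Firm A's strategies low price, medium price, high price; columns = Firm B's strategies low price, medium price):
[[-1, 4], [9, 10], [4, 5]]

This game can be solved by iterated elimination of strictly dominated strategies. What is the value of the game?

Column medium price is strictly dominated by low price for Firm B (-1<4, 9<10, 4<5); eliminate medium price.
Row low price is strictly dominated by row medium price (9>-1); eliminate low price.
Row high price is strictly dominated by row medium price (9>4); eliminate high price.
Only (medium price, low price) remains, with payoff 9.

9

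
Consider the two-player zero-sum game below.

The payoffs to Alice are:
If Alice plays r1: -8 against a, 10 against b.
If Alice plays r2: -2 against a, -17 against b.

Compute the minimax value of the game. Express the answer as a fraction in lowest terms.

-52/11

Row minima are -8 and -17, so Alice's maximin is -8; column maxima are -2 and 10, so Bob's minimax is -2. These differ, so the equilibrium is in mixed strategies.
Let Alice play r1 with probability p. Bob is indifferent when −8p − 2(1−p) = 10p − 17(1−p), giving p = 5/11.
Let Bob play a with probability q. Alice is indifferent when −8q + 10(1−q) = −2q − 17(1−q), giving q = 9/11.
The value is -8·(9/11) + (10)·(2/11) = -52/11.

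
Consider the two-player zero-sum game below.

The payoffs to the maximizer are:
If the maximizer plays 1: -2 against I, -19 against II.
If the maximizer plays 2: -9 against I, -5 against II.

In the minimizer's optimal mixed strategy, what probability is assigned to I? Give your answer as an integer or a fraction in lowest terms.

Row minima are -19 and -9, so the maximizer's maximin is -9; column maxima are -2 and -5, so the minimizer's minimax is -5. These differ, so the equilibrium is in mixed strategies.
Let the minimizer play I with probability q. The maximizer is indifferent when −2q − 19(1−q) = −9q − 5(1−q), giving q = 2/3.

2/3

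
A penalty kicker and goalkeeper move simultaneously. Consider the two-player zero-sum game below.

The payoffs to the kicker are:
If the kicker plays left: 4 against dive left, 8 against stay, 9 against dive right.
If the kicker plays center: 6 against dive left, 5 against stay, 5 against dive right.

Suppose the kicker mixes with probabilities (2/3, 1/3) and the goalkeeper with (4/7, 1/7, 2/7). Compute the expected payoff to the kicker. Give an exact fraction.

Against (4/7, 1/7, 2/7), each row's expected payoff is left: 6; center: 39/7.
Taking the (2/3, 1/3)-weighted average: (2/3)·(6) + (1/3)·(39/7) = 41/7.

41/7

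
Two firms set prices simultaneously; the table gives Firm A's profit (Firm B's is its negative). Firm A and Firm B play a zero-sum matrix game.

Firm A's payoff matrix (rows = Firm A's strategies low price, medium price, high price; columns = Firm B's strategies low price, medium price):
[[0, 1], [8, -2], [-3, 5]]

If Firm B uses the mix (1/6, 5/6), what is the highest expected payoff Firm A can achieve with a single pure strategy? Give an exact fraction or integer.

low price: (0)·(1/6) + (1)·(5/6) = 5/6.
medium price: (8)·(1/6) + (-2)·(5/6) = -1/3.
high price: (-3)·(1/6) + (5)·(5/6) = 11/3.
The best pure response is high price with expected payoff 11/3.

11/3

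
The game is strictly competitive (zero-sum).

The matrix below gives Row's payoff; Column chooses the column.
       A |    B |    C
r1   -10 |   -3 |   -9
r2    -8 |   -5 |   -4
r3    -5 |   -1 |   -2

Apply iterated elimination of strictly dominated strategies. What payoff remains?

-5

Row r1 is strictly dominated by row r3 (-5>-10, -1>-3, -2>-9); eliminate r1.
Row r2 is strictly dominated by row r3 (-5>-8, -1>-5, -2>-4); eliminate r2.
Column C is strictly dominated by A for Column (-5<-2); eliminate C.
Column B is strictly dominated by A for Column (-5<-1); eliminate B.
Only (r3, A) remains, with payoff -5.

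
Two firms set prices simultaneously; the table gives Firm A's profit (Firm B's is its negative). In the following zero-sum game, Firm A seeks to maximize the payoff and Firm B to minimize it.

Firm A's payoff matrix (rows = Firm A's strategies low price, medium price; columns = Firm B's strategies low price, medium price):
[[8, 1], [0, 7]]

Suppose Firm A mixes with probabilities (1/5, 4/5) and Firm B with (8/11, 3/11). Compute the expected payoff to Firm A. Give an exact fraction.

151/55

Against (8/11, 3/11), each row's expected payoff is low price: 67/11; medium price: 21/11.
Taking the (1/5, 4/5)-weighted average: (1/5)·(67/11) + (4/5)·(21/11) = 151/55.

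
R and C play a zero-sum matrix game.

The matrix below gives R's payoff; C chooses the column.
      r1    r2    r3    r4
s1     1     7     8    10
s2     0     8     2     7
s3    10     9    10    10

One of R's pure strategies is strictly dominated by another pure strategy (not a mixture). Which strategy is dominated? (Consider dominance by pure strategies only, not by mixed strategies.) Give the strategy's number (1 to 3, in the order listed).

2

Compare s2 with s3: 10 > 0, 9 > 8, 10 > 2, 10 > 7.
So s3 strictly dominates s2 for R; s2 is strictly dominated.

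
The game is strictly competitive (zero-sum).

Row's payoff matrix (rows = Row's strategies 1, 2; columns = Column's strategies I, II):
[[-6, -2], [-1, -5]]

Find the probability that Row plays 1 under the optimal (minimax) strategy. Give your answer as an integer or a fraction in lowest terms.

Row minima are -6 and -5, so Row's maximin is -5; column maxima are -1 and -2, so Column's minimax is -2. These differ, so the equilibrium is in mixed strategies.
Let Row play 1 with probability p. Column is indifferent when −6p − (1−p) = −2p − 5(1−p), giving p = 1/2.

1/2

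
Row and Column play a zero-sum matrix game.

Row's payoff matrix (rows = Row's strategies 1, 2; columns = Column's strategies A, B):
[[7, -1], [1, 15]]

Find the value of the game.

Row minima are -1 and 1, so Row's maximin is 1; column maxima are 7 and 15, so Column's minimax is 7. These differ, so the equilibrium is in mixed strategies.
Let Row play 1 with probability p. Column is indifferent when 7p + (1−p) = −p + 15(1−p), giving p = 7/11.
Let Column play A with probability q. Row is indifferent when 7q − (1−q) = q + 15(1−q), giving q = 8/11.
The value is 7·(8/11) + (-1)·(3/11) = 53/11.

53/11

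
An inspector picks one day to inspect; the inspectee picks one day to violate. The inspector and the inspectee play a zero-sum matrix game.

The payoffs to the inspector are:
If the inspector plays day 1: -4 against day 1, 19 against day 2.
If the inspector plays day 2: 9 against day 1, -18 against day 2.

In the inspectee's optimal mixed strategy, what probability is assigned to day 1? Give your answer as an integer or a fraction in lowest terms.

37/50

Row minima are -4 and -18, so the inspector's maximin is -4; column maxima are 9 and 19, so the inspectee's minimax is 9. These differ, so the equilibrium is in mixed strategies.
Let the inspectee play day 1 with probability q. The inspector is indifferent when −4q + 19(1−q) = 9q − 18(1−q), giving q = 37/50.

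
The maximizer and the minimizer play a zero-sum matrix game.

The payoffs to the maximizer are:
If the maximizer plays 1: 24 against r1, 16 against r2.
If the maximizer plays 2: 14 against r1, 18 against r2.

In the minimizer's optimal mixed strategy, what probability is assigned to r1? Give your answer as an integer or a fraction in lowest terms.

1/6

Row minima are 16 and 14, so the maximizer's maximin is 16; column maxima are 24 and 18, so the minimizer's minimax is 18. These differ, so the equilibrium is in mixed strategies.
Let the minimizer play r1 with probability q. The maximizer is indifferent when 24q + 16(1−q) = 14q + 18(1−q), giving q = 1/6.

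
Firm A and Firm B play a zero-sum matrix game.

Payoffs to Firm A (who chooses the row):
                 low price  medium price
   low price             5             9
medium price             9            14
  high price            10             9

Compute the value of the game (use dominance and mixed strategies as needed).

Row low price is strictly dominated by row medium price, so Firm A never plays it.
The remaining 2×2 game on (medium price, high price) × (low price, medium price) has no saddle point. Let Firm A play medium price with probability p; indifference gives 9p + 10(1−p) = 14p + 9(1−p), so p = 1/6.
Similarly Firm B's optimal q on low price is 5/6, and the value is 9·(5/6) + (14)·(1/6) = 59/6.

59/6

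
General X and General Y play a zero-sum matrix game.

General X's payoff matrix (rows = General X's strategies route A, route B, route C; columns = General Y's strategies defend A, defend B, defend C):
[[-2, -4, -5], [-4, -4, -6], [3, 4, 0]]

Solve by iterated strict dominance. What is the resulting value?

0

Column defend A is strictly dominated by defend C for General Y (-5<-2, -6<-4, 0<3); eliminate defend A.
Column defend B is strictly dominated by defend C for General Y (-5<-4, -6<-4, 0<4); eliminate defend B.
Row route B is strictly dominated by row route A (-5>-6); eliminate route B.
Row route A is strictly dominated by row route C (0>-5); eliminate route A.
Only (route C, defend C) remains, with payoff 0.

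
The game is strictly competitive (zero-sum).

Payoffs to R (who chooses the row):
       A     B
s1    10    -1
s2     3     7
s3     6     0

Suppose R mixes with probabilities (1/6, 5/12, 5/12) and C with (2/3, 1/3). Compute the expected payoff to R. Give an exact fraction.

Against (2/3, 1/3), each row's expected payoff is s1: 19/3; s2: 13/3; s3: 4.
Taking the (1/6, 5/12, 5/12)-weighted average: (1/6)·(19/3) + (5/12)·(13/3) + (5/12)·(4) = 163/36.

163/36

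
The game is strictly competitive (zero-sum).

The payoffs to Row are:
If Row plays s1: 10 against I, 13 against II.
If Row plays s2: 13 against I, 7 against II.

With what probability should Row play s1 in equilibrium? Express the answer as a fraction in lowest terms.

Row minima are 10 and 7, so Row's maximin is 10; column maxima are 13 and 13, so Column's minimax is 13. These differ, so the equilibrium is in mixed strategies.
Let Row play s1 with probability p. Column is indifferent when 10p + 13(1−p) = 13p + 7(1−p), giving p = 2/3.

2/3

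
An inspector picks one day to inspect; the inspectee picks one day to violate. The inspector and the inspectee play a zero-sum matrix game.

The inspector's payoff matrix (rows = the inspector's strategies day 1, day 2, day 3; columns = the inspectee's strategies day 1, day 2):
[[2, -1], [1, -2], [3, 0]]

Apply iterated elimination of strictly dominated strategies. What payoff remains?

0

Row day 2 is strictly dominated by row day 1 (2>1, -1>-2); eliminate day 2.
Row day 1 is strictly dominated by row day 3 (3>2, 0>-1); eliminate day 1.
Column day 1 is strictly dominated by day 2 for the inspectee (0<3); eliminate day 1.
Only (day 3, day 2) remains, with payoff 0.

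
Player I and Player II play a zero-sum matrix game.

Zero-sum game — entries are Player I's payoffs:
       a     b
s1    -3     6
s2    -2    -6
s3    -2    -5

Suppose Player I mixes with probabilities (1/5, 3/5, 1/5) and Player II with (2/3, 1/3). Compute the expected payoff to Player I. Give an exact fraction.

-13/5

Against (2/3, 1/3), each row's expected payoff is s1: 0; s2: -10/3; s3: -3.
Taking the (1/5, 3/5, 1/5)-weighted average: (1/5)·(0) + (3/5)·(-10/3) + (1/5)·(-3) = -13/5.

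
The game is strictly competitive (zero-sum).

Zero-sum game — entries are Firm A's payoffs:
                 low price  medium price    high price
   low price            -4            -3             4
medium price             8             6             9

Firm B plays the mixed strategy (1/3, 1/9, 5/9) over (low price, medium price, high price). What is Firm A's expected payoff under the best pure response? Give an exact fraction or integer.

low price: (-4)·(1/3) + (-3)·(1/9) + (4)·(5/9) = 5/9.
medium price: (8)·(1/3) + (6)·(1/9) + (9)·(5/9) = 25/3.
The best pure response is medium price with expected payoff 25/3.

25/3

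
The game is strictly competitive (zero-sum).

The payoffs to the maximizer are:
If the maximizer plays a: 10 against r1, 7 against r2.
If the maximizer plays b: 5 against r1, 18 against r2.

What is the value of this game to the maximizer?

145/16

Row minima are 7 and 5, so the maximizer's maximin is 7; column maxima are 10 and 18, so the minimizer's minimax is 10. These differ, so the equilibrium is in mixed strategies.
Let the maximizer play a with probability p. The minimizer is indifferent when 10p + 5(1−p) = 7p + 18(1−p), giving p = 13/16.
Let the minimizer play r1 with probability q. The maximizer is indifferent when 10q + 7(1−q) = 5q + 18(1−q), giving q = 11/16.
The value is 10·(11/16) + (7)·(5/16) = 145/16.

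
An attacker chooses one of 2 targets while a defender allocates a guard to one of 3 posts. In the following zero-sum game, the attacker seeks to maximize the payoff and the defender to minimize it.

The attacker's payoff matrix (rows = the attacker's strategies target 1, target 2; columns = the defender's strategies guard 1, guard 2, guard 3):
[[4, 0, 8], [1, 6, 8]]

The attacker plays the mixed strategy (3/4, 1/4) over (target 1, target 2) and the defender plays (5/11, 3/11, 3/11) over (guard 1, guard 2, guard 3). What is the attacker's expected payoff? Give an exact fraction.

Against (5/11, 3/11, 3/11), each row's expected payoff is target 1: 4; target 2: 47/11.
Taking the (3/4, 1/4)-weighted average: (3/4)·(4) + (1/4)·(47/11) = 179/44.

179/44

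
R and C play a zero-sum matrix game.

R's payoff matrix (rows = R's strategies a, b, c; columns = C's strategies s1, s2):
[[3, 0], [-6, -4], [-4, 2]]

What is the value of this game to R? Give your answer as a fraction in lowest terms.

2/3

Row b is strictly dominated by row c, so R never plays it.
The remaining 2×2 game on (a, c) × (s1, s2) has no saddle point. Let R play a with probability p; indifference gives 3p − 4(1−p) = 2(1−p), so p = 2/3.
Similarly C's optimal q on s1 is 2/9, and the value is 3·(2/9) + (0)·(7/9) = 2/3.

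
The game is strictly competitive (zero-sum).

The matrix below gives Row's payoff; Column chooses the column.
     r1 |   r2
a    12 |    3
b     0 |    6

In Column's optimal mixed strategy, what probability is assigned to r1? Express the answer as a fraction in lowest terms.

Row minima are 3 and 0, so Row's maximin is 3; column maxima are 12 and 6, so Column's minimax is 6. These differ, so the equilibrium is in mixed strategies.
Let Column play r1 with probability q. Row is indifferent when 12q + 3(1−q) = 6(1−q), giving q = 1/5.

1/5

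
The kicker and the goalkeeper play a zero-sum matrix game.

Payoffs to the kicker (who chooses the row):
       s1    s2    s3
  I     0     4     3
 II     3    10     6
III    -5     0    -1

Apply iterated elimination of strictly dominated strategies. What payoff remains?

Column s2 is strictly dominated by s1 for the goalkeeper (0<4, 3<10, -5<0); eliminate s2.
Row I is strictly dominated by row II (3>0, 6>3); eliminate I.
Row III is strictly dominated by row II (3>-5, 6>-1); eliminate III.
Column s3 is strictly dominated by s1 for the goalkeeper (3<6); eliminate s3.
Only (II, s1) remains, with payoff 3.

3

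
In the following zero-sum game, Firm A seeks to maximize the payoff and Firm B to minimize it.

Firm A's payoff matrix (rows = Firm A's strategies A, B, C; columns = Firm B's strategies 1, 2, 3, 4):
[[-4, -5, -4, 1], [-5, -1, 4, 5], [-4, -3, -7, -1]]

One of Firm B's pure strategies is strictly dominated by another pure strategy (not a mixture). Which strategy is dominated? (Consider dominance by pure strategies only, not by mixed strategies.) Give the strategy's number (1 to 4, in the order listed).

4

Firm B prefers columns that give Firm A less. Compare 4 with 1: -4 < 1, -5 < 5, -4 < -1.
So 1 strictly dominates 4 for Firm B; 4 is strictly dominated.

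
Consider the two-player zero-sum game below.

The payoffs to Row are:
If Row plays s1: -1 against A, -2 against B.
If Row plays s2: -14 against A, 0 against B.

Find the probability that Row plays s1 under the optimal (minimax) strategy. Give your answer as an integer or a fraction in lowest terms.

Row minima are -2 and -14, so Row's maximin is -2; column maxima are -1 and 0, so Column's minimax is -1. These differ, so the equilibrium is in mixed strategies.
Let Row play s1 with probability p. Column is indifferent when −p − 14(1−p) = −2p, giving p = 14/15.

14/15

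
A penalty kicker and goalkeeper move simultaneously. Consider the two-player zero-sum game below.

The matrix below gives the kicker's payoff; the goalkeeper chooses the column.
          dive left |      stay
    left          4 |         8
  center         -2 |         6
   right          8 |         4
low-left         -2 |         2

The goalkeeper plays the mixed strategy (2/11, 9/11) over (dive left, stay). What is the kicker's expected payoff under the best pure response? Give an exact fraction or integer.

left: (4)·(2/11) + (8)·(9/11) = 80/11.
center: (-2)·(2/11) + (6)·(9/11) = 50/11.
right: (8)·(2/11) + (4)·(9/11) = 52/11.
low-left: (-2)·(2/11) + (2)·(9/11) = 14/11.
The best pure response is left with expected payoff 80/11.

80/11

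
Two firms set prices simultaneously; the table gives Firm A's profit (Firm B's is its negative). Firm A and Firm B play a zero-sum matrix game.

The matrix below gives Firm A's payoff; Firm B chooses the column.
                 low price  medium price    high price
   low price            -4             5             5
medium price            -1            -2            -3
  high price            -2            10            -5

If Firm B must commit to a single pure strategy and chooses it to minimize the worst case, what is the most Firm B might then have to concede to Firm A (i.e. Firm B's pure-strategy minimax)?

The worst case (largest entry) in each column is low price: -1, medium price: 10, high price: 5.
The best (smallest) of these is -1.

-1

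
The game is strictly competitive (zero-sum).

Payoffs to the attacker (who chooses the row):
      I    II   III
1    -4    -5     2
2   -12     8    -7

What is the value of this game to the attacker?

-92/21

Column III is strictly dominated by I for the defender (it gives the attacker more in every row).
The remaining 2×2 game on (1, 2) × (I, II) has no saddle point. Let the attacker play 1 with probability p; indifference gives −4p − 12(1−p) = −5p + 8(1−p), so p = 20/21.
Similarly the defender's optimal q on I is 13/21, and the value is -4·(13/21) + (-5)·(8/21) = -92/21.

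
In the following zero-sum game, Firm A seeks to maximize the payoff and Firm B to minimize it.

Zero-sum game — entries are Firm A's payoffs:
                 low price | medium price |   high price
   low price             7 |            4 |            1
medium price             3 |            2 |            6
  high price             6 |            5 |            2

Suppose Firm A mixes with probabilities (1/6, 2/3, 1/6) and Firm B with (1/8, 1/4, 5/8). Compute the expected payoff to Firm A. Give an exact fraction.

Against (1/8, 1/4, 5/8), each row's expected payoff is low price: 5/2; medium price: 37/8; high price: 13/4.
Taking the (1/6, 2/3, 1/6)-weighted average: (1/6)·(5/2) + (2/3)·(37/8) + (1/6)·(13/4) = 97/24.

97/24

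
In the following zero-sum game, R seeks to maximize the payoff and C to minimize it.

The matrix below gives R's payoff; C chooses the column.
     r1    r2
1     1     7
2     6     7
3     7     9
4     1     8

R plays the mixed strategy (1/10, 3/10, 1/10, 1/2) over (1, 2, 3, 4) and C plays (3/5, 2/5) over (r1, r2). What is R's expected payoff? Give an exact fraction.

Against (3/5, 2/5), each row's expected payoff is 1: 17/5; 2: 32/5; 3: 39/5; 4: 19/5.
Taking the (1/10, 3/10, 1/10, 1/2)-weighted average: (1/10)·(17/5) + (3/10)·(32/5) + (1/10)·(39/5) + (1/2)·(19/5) = 247/50.

247/50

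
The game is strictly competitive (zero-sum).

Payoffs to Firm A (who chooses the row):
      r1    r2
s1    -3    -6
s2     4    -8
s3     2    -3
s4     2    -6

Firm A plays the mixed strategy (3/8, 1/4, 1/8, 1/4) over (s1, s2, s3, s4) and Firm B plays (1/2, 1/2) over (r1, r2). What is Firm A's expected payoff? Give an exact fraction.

-11/4

Against (1/2, 1/2), each row's expected payoff is s1: -9/2; s2: -2; s3: -1/2; s4: -2.
Taking the (3/8, 1/4, 1/8, 1/4)-weighted average: (3/8)·(-9/2) + (1/4)·(-2) + (1/8)·(-1/2) + (1/4)·(-2) = -11/4.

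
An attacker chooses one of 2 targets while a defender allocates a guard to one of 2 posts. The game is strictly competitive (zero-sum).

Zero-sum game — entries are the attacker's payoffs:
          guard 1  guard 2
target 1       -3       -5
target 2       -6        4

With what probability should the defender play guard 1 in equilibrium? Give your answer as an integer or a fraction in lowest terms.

Row minima are -5 and -6, so the attacker's maximin is -5; column maxima are -3 and 4, so the defender's minimax is -3. These differ, so the equilibrium is in mixed strategies.
Let the defender play guard 1 with probability q. The attacker is indifferent when −3q − 5(1−q) = −6q + 4(1−q), giving q = 3/4.

3/4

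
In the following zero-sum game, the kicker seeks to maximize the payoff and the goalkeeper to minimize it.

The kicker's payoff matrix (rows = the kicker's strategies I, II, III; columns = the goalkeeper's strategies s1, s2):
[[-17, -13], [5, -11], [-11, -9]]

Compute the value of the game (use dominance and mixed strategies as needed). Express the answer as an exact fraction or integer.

-83/9

Row I is strictly dominated by row III, so the kicker never plays it.
The remaining 2×2 game on (II, III) × (s1, s2) has no saddle point. Let the kicker play II with probability p; indifference gives 5p − 11(1−p) = −11p − 9(1−p), so p = 1/9.
Similarly the goalkeeper's optimal q on s1 is 1/9, and the value is 5·(1/9) + (-11)·(8/9) = -83/9.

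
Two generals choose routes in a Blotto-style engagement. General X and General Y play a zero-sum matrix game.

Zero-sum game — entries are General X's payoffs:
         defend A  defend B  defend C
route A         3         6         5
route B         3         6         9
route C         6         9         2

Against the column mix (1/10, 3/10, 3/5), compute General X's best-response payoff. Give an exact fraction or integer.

15/2

route A: (3)·(1/10) + (6)·(3/10) + (5)·(3/5) = 51/10.
route B: (3)·(1/10) + (6)·(3/10) + (9)·(3/5) = 15/2.
route C: (6)·(1/10) + (9)·(3/10) + (2)·(3/5) = 9/2.
The best pure response is route B with expected payoff 15/2.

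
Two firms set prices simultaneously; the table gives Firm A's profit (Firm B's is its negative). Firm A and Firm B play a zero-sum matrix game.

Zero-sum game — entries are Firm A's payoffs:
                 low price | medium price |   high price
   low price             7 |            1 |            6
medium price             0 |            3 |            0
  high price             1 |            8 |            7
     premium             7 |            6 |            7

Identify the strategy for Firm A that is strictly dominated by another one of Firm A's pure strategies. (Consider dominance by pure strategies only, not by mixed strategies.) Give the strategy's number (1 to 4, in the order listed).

Compare medium price with high price: 1 > 0, 8 > 3, 7 > 0.
So high price strictly dominates medium price for Firm A; medium price is strictly dominated.

2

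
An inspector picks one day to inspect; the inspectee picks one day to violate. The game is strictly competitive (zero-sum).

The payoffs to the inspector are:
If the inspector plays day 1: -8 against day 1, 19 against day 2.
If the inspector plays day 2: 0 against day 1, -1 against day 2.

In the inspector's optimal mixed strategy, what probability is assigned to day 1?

Row minima are -8 and -1, so the inspector's maximin is -1; column maxima are 0 and 19, so the inspectee's minimax is 0. These differ, so the equilibrium is in mixed strategies.
Let the inspector play day 1 with probability p. The inspectee is indifferent when −8p = 19p − (1−p), giving p = 1/28.

1/28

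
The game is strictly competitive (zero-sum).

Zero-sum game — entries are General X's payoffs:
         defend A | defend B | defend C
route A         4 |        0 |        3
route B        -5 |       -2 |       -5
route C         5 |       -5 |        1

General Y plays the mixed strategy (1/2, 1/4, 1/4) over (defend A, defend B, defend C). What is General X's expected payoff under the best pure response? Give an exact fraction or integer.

11/4

route A: (4)·(1/2) + (0)·(1/4) + (3)·(1/4) = 11/4.
route B: (-5)·(1/2) + (-2)·(1/4) + (-5)·(1/4) = -17/4.
route C: (5)·(1/2) + (-5)·(1/4) + (1)·(1/4) = 3/2.
The best pure response is route A with expected payoff 11/4.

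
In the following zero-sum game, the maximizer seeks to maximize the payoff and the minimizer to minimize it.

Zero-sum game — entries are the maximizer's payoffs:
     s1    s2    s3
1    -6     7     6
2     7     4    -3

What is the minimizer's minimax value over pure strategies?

6

The worst case (largest entry) in each column is s1: 7, s2: 7, s3: 6.
The best (smallest) of these is 6.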